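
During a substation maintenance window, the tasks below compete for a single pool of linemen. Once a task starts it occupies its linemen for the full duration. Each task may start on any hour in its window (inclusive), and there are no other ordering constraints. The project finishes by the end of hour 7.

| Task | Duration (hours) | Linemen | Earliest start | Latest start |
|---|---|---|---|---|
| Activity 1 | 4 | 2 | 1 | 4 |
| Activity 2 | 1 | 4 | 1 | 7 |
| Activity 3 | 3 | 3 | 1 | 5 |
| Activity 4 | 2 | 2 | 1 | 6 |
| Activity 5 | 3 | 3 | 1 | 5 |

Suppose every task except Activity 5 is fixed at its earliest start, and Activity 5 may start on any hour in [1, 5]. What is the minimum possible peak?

Activity 5@1: h1:14  h2:10  h3:8  h4:2  h5:0  h6:0  h7:0 → peak 14
Activity 5@2: h1:11  h2:10  h3:8  h4:5  h5:0  h6:0  h7:0 → peak 11
Activity 5@3: h1:11  h2:7  h3:8  h4:5  h5:3  h6:0  h7:0 → peak 11
Activity 5@4: h1:11  h2:7  h3:5  h4:5  h5:3  h6:3  h7:0 → peak 11
Activity 5@5: h1:11  h2:7  h3:5  h4:2  h5:3  h6:3  h7:3 → peak 11
Best is Activity 5@2, peak 11.

11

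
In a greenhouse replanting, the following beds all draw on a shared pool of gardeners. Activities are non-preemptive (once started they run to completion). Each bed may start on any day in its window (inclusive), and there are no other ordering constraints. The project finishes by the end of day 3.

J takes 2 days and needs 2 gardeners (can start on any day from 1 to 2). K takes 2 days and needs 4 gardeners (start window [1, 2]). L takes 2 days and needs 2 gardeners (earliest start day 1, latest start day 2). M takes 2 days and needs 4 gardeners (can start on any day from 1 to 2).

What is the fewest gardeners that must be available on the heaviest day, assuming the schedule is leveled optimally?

12

Schedule J@1, K@1, L@1, M@1: d1:12  d2:12  d3:0 — peak 12.
No arrangement of the 16 feasible schedules does better.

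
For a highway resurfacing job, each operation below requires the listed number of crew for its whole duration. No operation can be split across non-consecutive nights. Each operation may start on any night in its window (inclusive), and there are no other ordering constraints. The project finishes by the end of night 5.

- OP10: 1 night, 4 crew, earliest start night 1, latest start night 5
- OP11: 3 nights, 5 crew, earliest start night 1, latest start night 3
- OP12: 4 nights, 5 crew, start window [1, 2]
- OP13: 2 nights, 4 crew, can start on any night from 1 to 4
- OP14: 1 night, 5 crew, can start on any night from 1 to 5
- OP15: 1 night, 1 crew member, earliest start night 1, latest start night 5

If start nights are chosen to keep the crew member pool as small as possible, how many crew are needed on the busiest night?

Early-start (OP10@1, OP11@1, OP12@1, OP13@1, OP14@1, OP15@1) gives peak 24: n1:24  n2:14  n3:10  n4:5  n5:0.
Shift OP11→3, OP14→5, OP15→2.
Schedule OP10@1, OP11@3, OP12@1, OP13@1, OP14@5, OP15@2: n1:13  n2:10  n3:10  n4:10  n5:10 — peak 13.

13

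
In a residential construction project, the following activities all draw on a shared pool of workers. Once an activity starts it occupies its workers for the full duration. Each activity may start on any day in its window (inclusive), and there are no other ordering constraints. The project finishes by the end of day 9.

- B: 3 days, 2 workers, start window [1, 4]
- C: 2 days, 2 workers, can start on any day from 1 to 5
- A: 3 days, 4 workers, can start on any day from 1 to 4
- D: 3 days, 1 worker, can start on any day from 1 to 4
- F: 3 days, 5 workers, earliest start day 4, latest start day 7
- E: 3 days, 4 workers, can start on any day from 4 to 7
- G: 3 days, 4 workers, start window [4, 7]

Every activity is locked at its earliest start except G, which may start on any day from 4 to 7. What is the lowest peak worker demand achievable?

G@4: d1:9  d2:9  d3:7  d4:13  d5:13  d6:13  d7:0  d8:0  d9:0 → peak 13
G@5: d1:9  d2:9  d3:7  d4:9  d5:13  d6:13  d7:4  d8:0  d9:0 → peak 13
G@6: d1:9  d2:9  d3:7  d4:9  d5:9  d6:13  d7:4  d8:4  d9:0 → peak 13
G@7: d1:9  d2:9  d3:7  d4:9  d5:9  d6:9  d7:4  d8:4  d9:4 → peak 9
Best is G@7, peak 9.

9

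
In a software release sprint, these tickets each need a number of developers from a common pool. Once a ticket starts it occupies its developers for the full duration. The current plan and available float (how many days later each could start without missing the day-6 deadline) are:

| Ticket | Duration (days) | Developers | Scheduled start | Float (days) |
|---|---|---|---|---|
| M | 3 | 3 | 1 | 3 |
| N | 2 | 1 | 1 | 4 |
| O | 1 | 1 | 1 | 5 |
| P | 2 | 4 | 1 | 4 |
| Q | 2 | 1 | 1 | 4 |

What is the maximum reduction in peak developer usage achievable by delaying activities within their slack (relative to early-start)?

6

Early-start peak: d1:10  d2:9  d3:3  d4:0  d5:0  d6:0 ⇒ 10.
Leveled (M@1, N@1, O@4, P@5, Q@3): d1:4  d2:4  d3:4  d4:2  d5:4  d6:4 ⇒ 4.
Reduction 10 − 4 = 6.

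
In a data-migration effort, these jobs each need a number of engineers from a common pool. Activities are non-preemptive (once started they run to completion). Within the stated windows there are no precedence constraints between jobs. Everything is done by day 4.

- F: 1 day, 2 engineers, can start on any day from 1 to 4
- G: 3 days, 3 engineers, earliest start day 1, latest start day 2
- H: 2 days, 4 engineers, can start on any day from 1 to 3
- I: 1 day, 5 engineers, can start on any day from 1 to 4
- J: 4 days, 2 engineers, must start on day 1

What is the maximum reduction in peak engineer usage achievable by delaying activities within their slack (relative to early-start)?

7

Early-start peak: d1:16  d2:9  d3:5  d4:2 ⇒ 16.
Leveled (F@1, G@1, H@2, I@4, J@1): d1:7  d2:9  d3:9  d4:7 ⇒ 9.
Reduction 16 − 9 = 7.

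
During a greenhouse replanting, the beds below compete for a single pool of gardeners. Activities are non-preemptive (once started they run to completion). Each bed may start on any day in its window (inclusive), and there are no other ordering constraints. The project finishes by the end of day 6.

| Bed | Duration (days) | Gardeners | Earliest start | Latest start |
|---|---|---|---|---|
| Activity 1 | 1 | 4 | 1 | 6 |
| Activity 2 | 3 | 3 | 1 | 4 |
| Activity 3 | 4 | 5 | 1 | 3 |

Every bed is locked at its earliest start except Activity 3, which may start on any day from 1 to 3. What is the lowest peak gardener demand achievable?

Activity 3@1: d1:12  d2:8  d3:8  d4:5  d5:0  d6:0 → peak 12
Activity 3@2: d1:7  d2:8  d3:8  d4:5  d5:5  d6:0 → peak 8
Activity 3@3: d1:7  d2:3  d3:8  d4:5  d5:5  d6:5 → peak 8
Best is Activity 3@2, peak 8.

8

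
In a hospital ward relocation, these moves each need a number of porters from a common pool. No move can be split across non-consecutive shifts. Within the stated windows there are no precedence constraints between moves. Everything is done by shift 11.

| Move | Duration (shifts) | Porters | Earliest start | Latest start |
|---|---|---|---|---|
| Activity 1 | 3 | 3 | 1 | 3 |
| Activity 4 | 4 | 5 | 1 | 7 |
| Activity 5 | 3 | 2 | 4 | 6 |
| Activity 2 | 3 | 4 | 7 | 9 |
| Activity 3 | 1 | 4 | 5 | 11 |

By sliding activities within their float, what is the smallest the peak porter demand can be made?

7

Early-start (Activity 1@1, Activity 4@1, Activity 5@4, Activity 2@7, Activity 3@5) gives peak 8: s1:8  s2:8  s3:8  s4:7  s5:6  s6:2  s7:4  s8:4  s9:4  s10:0  s11:0.
Shift Activity 4→4, Activity 2→8, Activity 3→11.
Schedule Activity 1@1, Activity 4@4, Activity 5@4, Activity 2@8, Activity 3@11: s1:3  s2:3  s3:3  s4:7  s5:7  s6:7  s7:5  s8:4  s9:4  s10:4  s11:4 — peak 7.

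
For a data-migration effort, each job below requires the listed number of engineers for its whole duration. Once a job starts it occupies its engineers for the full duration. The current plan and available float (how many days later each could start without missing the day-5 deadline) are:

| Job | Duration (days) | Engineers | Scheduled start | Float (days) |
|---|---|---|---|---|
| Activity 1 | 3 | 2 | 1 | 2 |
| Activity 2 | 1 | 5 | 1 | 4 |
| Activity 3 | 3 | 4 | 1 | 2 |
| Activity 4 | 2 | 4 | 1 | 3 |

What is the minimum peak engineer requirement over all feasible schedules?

8

Early-start (Activity 1@1, Activity 2@1, Activity 3@1, Activity 4@1) gives peak 15: d1:15  d2:10  d3:6  d4:0  d5:0.
Shift Activity 3→2, Activity 4→4.
Schedule Activity 1@1, Activity 2@1, Activity 3@2, Activity 4@4: d1:7  d2:6  d3:6  d4:8  d5:4 — peak 8.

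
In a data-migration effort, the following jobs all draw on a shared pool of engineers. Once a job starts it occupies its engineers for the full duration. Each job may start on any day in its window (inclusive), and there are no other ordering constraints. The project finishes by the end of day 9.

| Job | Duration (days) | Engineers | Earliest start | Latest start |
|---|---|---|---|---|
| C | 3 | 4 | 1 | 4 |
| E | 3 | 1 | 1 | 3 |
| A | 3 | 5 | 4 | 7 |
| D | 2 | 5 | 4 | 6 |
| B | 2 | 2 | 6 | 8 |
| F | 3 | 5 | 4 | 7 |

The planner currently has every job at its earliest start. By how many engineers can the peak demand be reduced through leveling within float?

5

Early-start peak: d1:5  d2:5  d3:5  d4:15  d5:15  d6:12  d7:2  d8:0  d9:0 ⇒ 15.
Leveled (C@1, E@1, A@4, D@4, B@6, F@7): d1:5  d2:5  d3:5  d4:10  d5:10  d6:7  d7:7  d8:5  d9:5 ⇒ 10.
Reduction 15 − 10 = 5.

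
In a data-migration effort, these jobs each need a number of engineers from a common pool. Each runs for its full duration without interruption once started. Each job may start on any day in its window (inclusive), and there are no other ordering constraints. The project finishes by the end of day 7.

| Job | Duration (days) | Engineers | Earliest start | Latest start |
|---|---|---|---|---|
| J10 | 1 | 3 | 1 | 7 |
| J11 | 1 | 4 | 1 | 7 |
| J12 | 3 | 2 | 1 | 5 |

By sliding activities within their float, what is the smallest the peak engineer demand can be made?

4

Early-start (J10@1, J11@1, J12@1) gives peak 9: d1:9  d2:2  d3:2  d4:0  d5:0  d6:0  d7:0.
Shift J11→2, J12→3.
Schedule J10@1, J11@2, J12@3: d1:3  d2:4  d3:2  d4:2  d5:2  d6:0  d7:0 — peak 4.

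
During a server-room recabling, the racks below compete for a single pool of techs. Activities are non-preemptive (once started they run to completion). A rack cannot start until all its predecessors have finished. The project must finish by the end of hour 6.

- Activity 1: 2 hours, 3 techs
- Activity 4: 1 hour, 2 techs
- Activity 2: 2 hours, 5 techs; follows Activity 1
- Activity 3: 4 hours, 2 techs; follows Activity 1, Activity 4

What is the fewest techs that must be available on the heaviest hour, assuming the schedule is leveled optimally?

7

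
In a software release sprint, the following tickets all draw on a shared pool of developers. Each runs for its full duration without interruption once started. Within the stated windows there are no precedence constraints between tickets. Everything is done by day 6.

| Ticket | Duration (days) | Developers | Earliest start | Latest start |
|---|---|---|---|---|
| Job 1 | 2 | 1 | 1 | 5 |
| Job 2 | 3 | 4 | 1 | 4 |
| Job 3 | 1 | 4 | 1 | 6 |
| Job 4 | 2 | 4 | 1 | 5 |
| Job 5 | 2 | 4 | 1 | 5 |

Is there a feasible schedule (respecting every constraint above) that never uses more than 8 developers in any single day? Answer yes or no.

yes

Schedule Job 1@1, Job 2@1, Job 3@3, Job 4@4, Job 5@4: d1:5  d2:5  d3:8  d4:8  d5:8  d6:0 — peak 8 ≤ 8.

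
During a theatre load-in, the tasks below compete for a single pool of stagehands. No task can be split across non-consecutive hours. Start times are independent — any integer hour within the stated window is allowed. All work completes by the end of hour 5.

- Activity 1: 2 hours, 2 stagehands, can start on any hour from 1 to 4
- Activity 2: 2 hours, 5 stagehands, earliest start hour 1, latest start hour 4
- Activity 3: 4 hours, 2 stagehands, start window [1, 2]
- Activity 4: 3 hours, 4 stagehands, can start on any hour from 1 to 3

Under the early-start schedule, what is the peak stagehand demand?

13

Early-start schedule: Activity 1@1, Activity 2@1, Activity 3@1, Activity 4@1.
Load per hour: hour 1: 13, hour 2: 13, hour 3: 6, hour 4: 2, hour 5: 0.
Peak is 13.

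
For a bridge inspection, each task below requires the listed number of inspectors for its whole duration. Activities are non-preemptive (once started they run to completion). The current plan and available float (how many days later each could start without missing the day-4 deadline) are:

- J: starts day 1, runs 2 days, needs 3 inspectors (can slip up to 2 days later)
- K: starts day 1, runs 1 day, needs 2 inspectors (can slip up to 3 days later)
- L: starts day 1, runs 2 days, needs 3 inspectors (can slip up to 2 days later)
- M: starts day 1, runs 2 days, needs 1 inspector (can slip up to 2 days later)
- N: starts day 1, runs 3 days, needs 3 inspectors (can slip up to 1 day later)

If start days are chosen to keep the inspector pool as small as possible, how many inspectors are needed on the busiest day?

7

Early-start (J@1, K@1, L@1, M@1, N@1) gives peak 12: d1:12  d2:10  d3:3  d4:0.
Shift L→3, N→2.
Schedule J@1, K@1, L@3, M@1, N@2: d1:6  d2:7  d3:6  d4:6 — peak 7.
Total inspector-days = 25 over 4 days ⇒ peak ≥ ⌈25/4⌉ = 7, so 7 is optimal.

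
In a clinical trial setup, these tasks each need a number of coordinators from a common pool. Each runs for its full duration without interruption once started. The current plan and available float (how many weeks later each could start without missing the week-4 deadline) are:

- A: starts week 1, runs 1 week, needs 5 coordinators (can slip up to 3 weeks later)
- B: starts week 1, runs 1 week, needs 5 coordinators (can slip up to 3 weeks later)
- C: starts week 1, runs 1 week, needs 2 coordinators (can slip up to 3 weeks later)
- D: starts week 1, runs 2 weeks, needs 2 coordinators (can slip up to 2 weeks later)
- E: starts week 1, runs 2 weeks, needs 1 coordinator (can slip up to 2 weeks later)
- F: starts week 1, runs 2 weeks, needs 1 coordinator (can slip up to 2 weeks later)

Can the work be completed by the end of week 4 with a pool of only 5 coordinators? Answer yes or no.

The minimum achievable peak is 6; 5 < 6, so no feasible schedule stays within the cap.

no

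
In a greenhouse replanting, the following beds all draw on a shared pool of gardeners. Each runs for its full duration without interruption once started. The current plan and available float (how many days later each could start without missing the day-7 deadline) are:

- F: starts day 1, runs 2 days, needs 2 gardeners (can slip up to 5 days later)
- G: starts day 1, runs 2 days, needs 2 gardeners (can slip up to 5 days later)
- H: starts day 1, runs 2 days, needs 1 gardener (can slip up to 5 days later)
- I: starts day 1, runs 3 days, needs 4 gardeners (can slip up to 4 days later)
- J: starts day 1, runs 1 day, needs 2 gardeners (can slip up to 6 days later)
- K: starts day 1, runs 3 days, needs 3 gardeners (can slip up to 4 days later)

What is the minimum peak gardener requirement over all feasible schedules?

Early-start (F@1, G@1, H@1, I@1, J@1, K@1) gives peak 14: d1:14  d2:12  d3:7  d4:0  d5:0  d6:0  d7:0.
Shift G→3, H→4, I→5, J→4.
Schedule F@1, G@3, H@4, I@5, J@4, K@1: d1:5  d2:5  d3:5  d4:5  d5:5  d6:4  d7:4 — peak 5.
Total gardener-days = 33 over 7 days ⇒ peak ≥ ⌈33/7⌉ = 5, so 5 is optimal.

5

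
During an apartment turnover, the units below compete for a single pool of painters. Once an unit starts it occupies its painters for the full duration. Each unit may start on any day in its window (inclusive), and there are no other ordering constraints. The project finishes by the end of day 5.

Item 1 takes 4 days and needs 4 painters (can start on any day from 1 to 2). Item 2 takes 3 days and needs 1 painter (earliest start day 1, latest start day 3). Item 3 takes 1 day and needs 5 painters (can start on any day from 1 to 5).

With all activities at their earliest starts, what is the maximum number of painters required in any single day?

Early-start schedule: Item 1@1, Item 2@1, Item 3@1.
Load per day: day 1: 10, day 2: 5, day 3: 5, day 4: 4, day 5: 0.
Peak is 10.

10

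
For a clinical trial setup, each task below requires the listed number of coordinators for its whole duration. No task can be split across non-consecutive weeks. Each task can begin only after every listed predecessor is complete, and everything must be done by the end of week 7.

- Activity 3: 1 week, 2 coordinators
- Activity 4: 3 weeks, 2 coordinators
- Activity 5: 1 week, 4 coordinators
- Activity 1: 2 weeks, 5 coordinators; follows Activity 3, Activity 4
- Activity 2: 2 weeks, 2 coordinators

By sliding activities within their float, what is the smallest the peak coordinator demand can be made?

Early-start (Activity 3@1, Activity 4@1, Activity 5@1, Activity 1@4, Activity 2@1) gives peak 10: w1:10  w2:4  w3:2  w4:5  w5:5  w6:0  w7:0.
Shift Activity 5→4, Activity 1→5, Activity 2→2.
Schedule Activity 3@1, Activity 4@1, Activity 5@4, Activity 1@5, Activity 2@2: w1:4  w2:4  w3:4  w4:4  w5:5  w6:5  w7:0 — peak 5.

5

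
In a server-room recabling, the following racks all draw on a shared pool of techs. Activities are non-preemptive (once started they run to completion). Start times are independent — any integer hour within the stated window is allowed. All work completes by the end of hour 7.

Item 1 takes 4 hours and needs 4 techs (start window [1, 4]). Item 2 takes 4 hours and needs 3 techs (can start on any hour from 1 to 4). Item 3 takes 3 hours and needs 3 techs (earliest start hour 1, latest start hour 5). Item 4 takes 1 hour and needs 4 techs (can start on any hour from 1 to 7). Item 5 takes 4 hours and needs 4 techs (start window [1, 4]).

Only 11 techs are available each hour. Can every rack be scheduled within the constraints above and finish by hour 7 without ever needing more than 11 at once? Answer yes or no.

yes

Schedule Item 1@1, Item 2@1, Item 3@1, Item 4@5, Item 5@4: h1:10  h2:10  h3:10  h4:11  h5:8  h6:4  h7:4 — peak 11 ≤ 11.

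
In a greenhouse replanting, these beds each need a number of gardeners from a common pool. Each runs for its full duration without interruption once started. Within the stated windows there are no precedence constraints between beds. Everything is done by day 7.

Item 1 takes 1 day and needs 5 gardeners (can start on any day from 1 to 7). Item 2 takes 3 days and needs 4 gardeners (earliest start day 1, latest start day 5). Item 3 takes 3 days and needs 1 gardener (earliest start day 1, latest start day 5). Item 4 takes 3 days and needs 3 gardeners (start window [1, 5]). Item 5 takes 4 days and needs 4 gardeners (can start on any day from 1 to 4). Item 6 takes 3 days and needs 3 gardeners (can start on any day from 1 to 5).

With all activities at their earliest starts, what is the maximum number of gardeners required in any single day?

Early-start schedule: Item 1@1, Item 2@1, Item 3@1, Item 4@1, Item 5@1, Item 6@1.
Load per day: day 1: 20, day 2: 15, day 3: 15, day 4: 4, day 5: 0, day 6: 0, day 7: 0.
Peak is 20.

20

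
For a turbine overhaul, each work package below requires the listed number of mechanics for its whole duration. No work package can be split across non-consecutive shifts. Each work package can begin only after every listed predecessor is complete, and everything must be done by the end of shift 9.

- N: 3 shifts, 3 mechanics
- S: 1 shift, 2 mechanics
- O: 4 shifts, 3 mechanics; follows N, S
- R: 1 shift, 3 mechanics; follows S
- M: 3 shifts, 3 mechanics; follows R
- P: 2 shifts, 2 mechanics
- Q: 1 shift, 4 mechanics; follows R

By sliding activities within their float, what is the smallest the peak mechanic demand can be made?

6

Early-start (N@1, S@1, O@4, R@2, M@3, P@1, Q@3) gives peak 10: s1:7  s2:8  s3:10  s4:6  s5:6  s6:3  s7:3  s8:0  s9:0.
Shift P→6, Q→8.
Schedule N@1, S@1, O@4, R@2, M@3, P@6, Q@8: s1:5  s2:6  s3:6  s4:6  s5:6  s6:5  s7:5  s8:4  s9:0 — peak 6.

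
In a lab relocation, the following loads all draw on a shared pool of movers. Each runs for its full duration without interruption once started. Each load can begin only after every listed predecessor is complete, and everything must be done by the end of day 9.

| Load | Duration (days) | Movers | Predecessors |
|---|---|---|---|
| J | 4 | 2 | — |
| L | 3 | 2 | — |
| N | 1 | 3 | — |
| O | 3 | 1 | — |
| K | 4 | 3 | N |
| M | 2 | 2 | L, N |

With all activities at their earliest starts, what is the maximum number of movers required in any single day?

Early-start schedule: J@1, L@1, N@1, O@1, K@2, M@4.
Load per day: day 1: 8, day 2: 8, day 3: 8, day 4: 7, day 5: 5, day 6: 0, day 7: 0, day 8: 0, day 9: 0.
Peak is 8.

8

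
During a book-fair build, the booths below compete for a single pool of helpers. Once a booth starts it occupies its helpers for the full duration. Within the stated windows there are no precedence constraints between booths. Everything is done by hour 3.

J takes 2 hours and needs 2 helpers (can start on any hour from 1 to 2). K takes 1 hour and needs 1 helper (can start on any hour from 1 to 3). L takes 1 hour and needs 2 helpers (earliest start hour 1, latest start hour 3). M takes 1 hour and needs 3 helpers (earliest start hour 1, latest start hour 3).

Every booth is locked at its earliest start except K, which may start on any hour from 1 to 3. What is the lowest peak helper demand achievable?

7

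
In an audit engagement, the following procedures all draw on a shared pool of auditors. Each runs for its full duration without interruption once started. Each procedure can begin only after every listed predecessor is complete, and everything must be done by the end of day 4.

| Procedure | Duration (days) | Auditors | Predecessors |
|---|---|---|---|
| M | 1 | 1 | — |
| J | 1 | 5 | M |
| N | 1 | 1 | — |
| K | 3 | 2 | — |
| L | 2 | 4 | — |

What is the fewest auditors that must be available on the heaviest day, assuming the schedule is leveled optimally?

6

Early-start (M@1, J@2, N@1, K@1, L@1) gives peak 11: d1:8  d2:11  d3:2  d4:0.
Shift J→4, L→2.
Schedule M@1, J@4, N@1, K@1, L@2: d1:4  d2:6  d3:6  d4:5 — peak 6.
Total auditor-days = 21 over 4 days ⇒ peak ≥ ⌈21/4⌉ = 6, so 6 is optimal.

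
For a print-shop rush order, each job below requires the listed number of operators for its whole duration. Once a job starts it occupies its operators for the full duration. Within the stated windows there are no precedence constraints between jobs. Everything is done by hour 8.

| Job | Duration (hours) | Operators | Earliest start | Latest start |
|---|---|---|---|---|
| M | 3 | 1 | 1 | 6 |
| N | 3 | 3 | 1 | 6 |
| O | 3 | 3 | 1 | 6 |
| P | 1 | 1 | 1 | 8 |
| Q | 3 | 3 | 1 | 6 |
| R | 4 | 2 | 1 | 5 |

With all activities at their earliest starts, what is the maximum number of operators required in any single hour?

13

Early-start schedule: M@1, N@1, O@1, P@1, Q@1, R@1.
Load per hour: hour 1: 13, hour 2: 12, hour 3: 12, hour 4: 2, hour 5: 0, hour 6: 0, hour 7: 0, hour 8: 0.
Peak is 13.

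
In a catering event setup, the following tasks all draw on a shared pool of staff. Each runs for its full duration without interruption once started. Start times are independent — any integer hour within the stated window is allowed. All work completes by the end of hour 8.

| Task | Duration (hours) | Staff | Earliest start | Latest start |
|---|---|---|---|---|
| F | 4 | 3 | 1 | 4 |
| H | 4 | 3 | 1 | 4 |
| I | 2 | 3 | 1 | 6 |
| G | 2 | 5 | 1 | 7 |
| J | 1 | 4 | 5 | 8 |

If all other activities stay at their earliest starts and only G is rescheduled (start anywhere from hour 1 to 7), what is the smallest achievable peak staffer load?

9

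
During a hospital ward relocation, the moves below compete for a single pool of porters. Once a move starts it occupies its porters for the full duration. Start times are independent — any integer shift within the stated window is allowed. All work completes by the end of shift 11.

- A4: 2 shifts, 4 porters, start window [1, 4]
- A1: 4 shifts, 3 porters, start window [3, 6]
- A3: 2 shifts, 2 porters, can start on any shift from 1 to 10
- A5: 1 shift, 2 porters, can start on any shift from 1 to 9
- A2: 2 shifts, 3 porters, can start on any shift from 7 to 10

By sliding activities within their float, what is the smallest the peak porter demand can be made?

Early-start (A4@1, A1@3, A3@1, A5@1, A2@7) gives peak 8: s1:8  s2:6  s3:3  s4:3  s5:3  s6:3  s7:3  s8:3  s9:0  s10:0  s11:0.
Shift A3→7, A5→7, A2→9.
Schedule A4@1, A1@3, A3@7, A5@7, A2@9: s1:4  s2:4  s3:3  s4:3  s5:3  s6:3  s7:4  s8:2  s9:3  s10:3  s11:0 — peak 4.

4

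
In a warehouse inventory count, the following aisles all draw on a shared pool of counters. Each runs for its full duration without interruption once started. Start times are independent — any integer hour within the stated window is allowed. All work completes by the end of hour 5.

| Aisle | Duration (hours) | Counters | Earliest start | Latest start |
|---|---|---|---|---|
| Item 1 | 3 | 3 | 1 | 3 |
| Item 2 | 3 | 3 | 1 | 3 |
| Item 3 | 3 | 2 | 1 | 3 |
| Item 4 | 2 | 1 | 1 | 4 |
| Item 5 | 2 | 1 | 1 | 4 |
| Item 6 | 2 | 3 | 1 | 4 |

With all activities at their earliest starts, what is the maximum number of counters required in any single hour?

Early-start schedule: Item 1@1, Item 2@1, Item 3@1, Item 4@1, Item 5@1, Item 6@1.
Load per hour: hour 1: 13, hour 2: 13, hour 3: 8, hour 4: 0, hour 5: 0.
Peak is 13.

13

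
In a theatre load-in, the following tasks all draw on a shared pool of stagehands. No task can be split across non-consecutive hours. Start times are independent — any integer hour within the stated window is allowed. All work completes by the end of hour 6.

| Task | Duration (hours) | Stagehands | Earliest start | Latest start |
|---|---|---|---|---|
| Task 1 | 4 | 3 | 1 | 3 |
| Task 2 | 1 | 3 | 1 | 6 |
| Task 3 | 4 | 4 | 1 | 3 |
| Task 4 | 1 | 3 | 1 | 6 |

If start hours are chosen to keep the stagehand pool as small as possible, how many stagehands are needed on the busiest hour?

7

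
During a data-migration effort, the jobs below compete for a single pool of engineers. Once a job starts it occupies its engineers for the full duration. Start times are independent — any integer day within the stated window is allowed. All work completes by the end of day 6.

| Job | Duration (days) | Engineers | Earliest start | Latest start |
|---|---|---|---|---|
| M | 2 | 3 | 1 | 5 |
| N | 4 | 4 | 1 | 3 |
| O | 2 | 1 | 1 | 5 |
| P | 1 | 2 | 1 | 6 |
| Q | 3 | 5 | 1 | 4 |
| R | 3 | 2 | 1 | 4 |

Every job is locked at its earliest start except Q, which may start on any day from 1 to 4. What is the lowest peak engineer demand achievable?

12

Q@1: d1:17  d2:15  d3:11  d4:4  d5:0  d6:0 → peak 17
Q@2: d1:12  d2:15  d3:11  d4:9  d5:0  d6:0 → peak 15
Q@3: d1:12  d2:10  d3:11  d4:9  d5:5  d6:0 → peak 12
Q@4: d1:12  d2:10  d3:6  d4:9  d5:5  d6:5 → peak 12
Best is Q@3, peak 12.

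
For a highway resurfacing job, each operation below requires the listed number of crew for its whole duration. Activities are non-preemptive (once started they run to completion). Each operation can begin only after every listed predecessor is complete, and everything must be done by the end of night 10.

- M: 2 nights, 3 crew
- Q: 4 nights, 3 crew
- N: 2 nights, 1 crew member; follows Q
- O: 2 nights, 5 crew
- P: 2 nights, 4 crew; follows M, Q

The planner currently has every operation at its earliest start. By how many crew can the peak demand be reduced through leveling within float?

Early-start peak: n1:11  n2:11  n3:3  n4:3  n5:5  n6:5  n7:0  n8:0  n9:0  n10:0 ⇒ 11.
Leveled (M@1, Q@3, N@7, O@9, P@7): n1:3  n2:3  n3:3  n4:3  n5:3  n6:3  n7:5  n8:5  n9:5  n10:5 ⇒ 5.
Reduction 11 − 5 = 6.

6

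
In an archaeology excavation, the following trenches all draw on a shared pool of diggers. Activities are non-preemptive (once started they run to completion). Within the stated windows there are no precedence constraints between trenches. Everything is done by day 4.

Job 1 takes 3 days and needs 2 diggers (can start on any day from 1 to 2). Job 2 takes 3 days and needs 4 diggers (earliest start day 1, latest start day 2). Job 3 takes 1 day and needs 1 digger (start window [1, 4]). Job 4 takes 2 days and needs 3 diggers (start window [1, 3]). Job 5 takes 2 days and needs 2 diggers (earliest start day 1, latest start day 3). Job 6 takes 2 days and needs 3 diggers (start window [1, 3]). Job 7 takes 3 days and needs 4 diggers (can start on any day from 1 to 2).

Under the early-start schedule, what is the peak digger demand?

Early-start schedule: Job 1@1, Job 2@1, Job 3@1, Job 4@1, Job 5@1, Job 6@1, Job 7@1.
Load per day: day 1: 19, day 2: 18, day 3: 10, day 4: 0.
Peak is 19.

19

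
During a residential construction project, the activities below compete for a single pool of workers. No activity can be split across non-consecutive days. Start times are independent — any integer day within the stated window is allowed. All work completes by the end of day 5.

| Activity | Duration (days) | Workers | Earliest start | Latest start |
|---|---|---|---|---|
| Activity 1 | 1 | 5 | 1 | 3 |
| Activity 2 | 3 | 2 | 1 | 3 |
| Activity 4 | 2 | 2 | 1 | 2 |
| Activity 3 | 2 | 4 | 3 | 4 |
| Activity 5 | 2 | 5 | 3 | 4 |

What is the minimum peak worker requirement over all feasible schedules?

9

Early-start (Activity 1@1, Activity 2@1, Activity 4@1, Activity 3@3, Activity 5@3) gives peak 11: d1:9  d2:4  d3:11  d4:9  d5:0.
Shift Activity 5→4.
Schedule Activity 1@1, Activity 2@1, Activity 4@1, Activity 3@3, Activity 5@4: d1:9  d2:4  d3:6  d4:9  d5:5 — peak 9.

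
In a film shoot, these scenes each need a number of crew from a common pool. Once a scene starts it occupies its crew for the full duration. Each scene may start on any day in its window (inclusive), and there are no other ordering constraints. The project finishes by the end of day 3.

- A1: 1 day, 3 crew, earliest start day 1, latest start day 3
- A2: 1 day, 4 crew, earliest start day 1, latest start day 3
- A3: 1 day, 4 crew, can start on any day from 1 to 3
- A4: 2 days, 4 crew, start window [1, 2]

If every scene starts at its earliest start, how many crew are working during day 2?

At early start, day 2 has: A4.
Demand: 4 = 4.

4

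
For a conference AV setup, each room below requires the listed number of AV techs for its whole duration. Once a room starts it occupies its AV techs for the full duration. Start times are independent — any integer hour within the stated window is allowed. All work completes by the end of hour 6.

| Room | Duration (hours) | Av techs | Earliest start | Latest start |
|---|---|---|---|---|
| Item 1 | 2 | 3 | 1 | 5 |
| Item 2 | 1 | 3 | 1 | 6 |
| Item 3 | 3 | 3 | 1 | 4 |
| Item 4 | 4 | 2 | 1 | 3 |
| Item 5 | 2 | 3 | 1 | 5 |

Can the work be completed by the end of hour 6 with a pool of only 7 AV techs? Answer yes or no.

Schedule Item 1@1, Item 2@1, Item 3@2, Item 4@3, Item 5@5: h1:6  h2:6  h3:5  h4:5  h5:5  h6:5 — peak 6 ≤ 7.

yes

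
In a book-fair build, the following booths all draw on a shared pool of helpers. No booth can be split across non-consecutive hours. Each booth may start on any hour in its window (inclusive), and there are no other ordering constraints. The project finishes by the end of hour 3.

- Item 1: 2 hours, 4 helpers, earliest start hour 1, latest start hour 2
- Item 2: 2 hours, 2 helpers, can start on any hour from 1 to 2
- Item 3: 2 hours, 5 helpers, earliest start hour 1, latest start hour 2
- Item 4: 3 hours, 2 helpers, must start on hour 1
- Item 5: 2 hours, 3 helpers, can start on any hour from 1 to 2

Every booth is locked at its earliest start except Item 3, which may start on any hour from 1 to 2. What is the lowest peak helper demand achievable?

16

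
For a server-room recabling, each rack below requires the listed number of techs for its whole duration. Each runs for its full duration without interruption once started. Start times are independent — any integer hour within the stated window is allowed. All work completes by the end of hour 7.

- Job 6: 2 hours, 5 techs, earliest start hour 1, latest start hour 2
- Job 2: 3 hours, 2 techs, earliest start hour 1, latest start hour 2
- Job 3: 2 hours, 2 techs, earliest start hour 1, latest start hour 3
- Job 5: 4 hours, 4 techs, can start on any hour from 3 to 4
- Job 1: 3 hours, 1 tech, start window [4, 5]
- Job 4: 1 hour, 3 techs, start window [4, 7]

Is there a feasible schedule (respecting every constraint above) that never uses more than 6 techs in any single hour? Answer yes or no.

no

The minimum achievable peak is 7; 6 < 7, so no feasible schedule stays within the cap.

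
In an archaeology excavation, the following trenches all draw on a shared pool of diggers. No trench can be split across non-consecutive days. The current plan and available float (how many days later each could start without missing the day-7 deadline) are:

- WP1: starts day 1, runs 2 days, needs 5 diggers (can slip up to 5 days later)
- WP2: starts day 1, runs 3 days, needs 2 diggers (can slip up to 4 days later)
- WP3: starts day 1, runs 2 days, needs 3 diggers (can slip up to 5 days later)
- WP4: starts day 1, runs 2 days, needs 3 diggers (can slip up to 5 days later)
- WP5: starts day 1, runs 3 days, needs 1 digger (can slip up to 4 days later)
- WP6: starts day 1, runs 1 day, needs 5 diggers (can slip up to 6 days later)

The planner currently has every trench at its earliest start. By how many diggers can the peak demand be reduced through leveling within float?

Early-start peak: d1:19  d2:14  d3:3  d4:0  d5:0  d6:0  d7:0 ⇒ 19.
Leveled (WP1@1, WP2@3, WP3@3, WP4@5, WP5@1, WP6@7): d1:6  d2:6  d3:6  d4:5  d5:5  d6:3  d7:5 ⇒ 6.
Reduction 19 − 6 = 13.

13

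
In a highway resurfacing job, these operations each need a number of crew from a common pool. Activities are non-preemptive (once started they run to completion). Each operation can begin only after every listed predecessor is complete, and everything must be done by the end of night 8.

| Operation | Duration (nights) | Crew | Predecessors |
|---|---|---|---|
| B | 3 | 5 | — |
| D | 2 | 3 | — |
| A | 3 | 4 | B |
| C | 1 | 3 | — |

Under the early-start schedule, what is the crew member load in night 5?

4

At early start, night 5 has: A.
Demand: 4 = 4.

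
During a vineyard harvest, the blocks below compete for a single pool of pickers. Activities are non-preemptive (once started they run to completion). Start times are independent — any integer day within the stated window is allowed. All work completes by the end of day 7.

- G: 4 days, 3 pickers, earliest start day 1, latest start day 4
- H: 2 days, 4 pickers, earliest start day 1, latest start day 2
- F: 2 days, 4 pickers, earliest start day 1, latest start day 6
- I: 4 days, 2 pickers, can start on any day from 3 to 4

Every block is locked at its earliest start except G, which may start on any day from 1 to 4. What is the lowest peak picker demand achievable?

G@1: d1:11  d2:11  d3:5  d4:5  d5:2  d6:2  d7:0 → peak 11
G@2: d1:8  d2:11  d3:5  d4:5  d5:5  d6:2  d7:0 → peak 11
G@3: d1:8  d2:8  d3:5  d4:5  d5:5  d6:5  d7:0 → peak 8
G@4: d1:8  d2:8  d3:2  d4:5  d5:5  d6:5  d7:3 → peak 8
Best is G@3, peak 8.

8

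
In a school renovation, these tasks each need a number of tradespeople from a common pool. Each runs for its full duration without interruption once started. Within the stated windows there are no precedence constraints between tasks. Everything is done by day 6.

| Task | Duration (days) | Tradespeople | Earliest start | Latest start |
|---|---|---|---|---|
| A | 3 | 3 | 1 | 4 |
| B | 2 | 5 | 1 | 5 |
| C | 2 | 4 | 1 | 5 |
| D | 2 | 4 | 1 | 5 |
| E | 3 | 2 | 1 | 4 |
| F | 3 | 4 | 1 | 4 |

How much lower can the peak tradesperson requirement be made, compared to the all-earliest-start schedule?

Early-start peak: d1:22  d2:22  d3:9  d4:0  d5:0  d6:0 ⇒ 22.
Leveled (A@1, B@5, C@1, D@3, E@1, F@4): d1:9  d2:9  d3:9  d4:8  d5:9  d6:9 ⇒ 9.
Reduction 22 − 9 = 13.

13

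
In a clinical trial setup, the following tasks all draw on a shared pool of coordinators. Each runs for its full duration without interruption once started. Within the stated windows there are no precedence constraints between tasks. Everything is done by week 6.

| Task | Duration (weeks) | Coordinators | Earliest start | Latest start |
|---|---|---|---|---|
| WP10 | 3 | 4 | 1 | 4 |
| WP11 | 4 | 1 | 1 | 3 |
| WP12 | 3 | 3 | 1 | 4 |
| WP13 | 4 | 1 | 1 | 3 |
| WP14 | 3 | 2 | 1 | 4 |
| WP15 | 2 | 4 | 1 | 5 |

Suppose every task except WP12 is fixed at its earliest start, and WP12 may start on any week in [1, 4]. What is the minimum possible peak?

12

WP12@1: w1:15  w2:15  w3:11  w4:2  w5:0  w6:0 → peak 15
WP12@2: w1:12  w2:15  w3:11  w4:5  w5:0  w6:0 → peak 15
WP12@3: w1:12  w2:12  w3:11  w4:5  w5:3  w6:0 → peak 12
WP12@4: w1:12  w2:12  w3:8  w4:5  w5:3  w6:3 → peak 12
Best is WP12@3, peak 12.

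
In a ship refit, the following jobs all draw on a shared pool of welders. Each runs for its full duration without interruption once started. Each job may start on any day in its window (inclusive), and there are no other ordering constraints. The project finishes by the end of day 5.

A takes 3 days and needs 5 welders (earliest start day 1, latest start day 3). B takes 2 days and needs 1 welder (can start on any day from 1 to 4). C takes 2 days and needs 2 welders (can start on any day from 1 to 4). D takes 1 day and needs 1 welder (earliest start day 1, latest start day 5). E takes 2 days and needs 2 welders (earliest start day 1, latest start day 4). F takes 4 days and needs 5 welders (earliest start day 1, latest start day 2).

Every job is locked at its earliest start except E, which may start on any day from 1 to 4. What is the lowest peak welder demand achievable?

14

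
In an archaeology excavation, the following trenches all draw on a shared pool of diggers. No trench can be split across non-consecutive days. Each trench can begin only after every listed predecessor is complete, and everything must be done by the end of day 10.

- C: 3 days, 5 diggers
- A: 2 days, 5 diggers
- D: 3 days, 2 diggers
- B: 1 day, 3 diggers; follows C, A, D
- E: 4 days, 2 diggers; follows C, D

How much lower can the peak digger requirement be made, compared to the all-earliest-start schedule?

5

Early-start peak: d1:12  d2:12  d3:7  d4:5  d5:2  d6:2  d7:2  d8:0  d9:0  d10:0 ⇒ 12.
Leveled (C@1, A@4, D@1, B@6, E@4): d1:7  d2:7  d3:7  d4:7  d5:7  d6:5  d7:2  d8:0  d9:0  d10:0 ⇒ 7.
Reduction 12 − 7 = 5.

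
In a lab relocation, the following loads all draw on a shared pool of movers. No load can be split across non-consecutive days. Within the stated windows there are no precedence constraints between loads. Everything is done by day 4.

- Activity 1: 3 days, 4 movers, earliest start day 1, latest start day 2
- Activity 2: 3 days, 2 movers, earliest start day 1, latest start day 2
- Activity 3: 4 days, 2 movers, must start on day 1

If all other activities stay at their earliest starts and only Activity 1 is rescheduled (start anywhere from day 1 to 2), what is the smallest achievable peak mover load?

8

Activity 1@1: d1:8  d2:8  d3:8  d4:2 → peak 8
Activity 1@2: d1:4  d2:8  d3:8  d4:6 → peak 8
Best is Activity 1@1, peak 8.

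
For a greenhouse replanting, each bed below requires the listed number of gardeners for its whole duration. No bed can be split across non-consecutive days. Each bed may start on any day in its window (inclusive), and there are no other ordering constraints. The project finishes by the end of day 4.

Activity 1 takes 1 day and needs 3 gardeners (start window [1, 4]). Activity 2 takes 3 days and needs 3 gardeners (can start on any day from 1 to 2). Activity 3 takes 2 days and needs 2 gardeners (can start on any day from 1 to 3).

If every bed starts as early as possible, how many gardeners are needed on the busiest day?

Early-start schedule: Activity 1@1, Activity 2@1, Activity 3@1.
Load per day: day 1: 8, day 2: 5, day 3: 3, day 4: 0.
Peak is 8.

8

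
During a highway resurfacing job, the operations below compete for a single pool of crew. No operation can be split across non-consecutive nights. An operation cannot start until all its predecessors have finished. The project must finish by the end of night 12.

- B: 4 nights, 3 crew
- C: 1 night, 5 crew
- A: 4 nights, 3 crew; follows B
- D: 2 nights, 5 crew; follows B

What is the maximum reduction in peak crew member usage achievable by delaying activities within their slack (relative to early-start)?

3

Early-start peak: n1:8  n2:3  n3:3  n4:3  n5:8  n6:8  n7:3  n8:3  n9:0  n10:0  n11:0  n12:0 ⇒ 8.
Leveled (B@1, C@5, A@6, D@10): n1:3  n2:3  n3:3  n4:3  n5:5  n6:3  n7:3  n8:3  n9:3  n10:5  n11:5  n12:0 ⇒ 5.
Reduction 8 − 5 = 3.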